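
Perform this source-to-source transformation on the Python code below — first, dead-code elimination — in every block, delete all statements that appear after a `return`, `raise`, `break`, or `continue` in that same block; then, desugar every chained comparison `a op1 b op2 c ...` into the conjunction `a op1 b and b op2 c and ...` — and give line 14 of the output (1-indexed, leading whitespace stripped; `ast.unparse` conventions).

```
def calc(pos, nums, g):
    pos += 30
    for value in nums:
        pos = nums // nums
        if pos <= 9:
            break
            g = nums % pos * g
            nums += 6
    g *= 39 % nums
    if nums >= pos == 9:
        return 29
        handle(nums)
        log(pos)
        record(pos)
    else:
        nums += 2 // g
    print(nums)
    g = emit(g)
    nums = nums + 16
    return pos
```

Transformed code:
def calc(pos, nums, g):
    pos += 30
    for value in nums:
        pos = nums // nums
        if pos <= 9:
            break
    g *= 39 % nums
    if nums >= pos and pos == 9:
        return 29
    else:
        nums += 2 // g
    print(nums)
    g = emit(g)
    nums = nums + 16
    return pos

nums = nums + 16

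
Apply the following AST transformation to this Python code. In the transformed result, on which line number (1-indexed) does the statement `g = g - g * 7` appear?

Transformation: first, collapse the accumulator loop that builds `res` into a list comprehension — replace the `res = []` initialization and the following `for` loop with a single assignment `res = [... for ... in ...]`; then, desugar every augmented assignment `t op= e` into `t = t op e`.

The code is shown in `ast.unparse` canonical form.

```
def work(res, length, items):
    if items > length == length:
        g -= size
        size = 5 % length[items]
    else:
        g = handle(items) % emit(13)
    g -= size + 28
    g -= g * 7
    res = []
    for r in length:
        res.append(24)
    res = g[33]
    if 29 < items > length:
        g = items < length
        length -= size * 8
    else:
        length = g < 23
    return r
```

8

Transformed code:
def work(res, length, items):
    if items > length == length:
        g = g - size
        size = 5 % length[items]
    else:
        g = handle(items) % emit(13)
    g = g - (size + 28)
    g = g - g * 7
    res = [24 for r in length]
    res = g[33]
    if 29 < items > length:
        g = items < length
        length = length - size * 8
    else:
        length = g < 23
    return r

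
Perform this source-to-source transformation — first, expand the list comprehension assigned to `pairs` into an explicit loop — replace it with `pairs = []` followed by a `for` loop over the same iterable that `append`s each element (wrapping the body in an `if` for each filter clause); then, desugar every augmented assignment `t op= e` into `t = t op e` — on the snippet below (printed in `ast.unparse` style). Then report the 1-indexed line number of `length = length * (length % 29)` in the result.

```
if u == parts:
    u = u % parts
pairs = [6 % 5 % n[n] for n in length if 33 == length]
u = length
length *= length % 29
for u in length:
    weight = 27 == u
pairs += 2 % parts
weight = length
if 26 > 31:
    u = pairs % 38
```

8

Transformed code:
if u == parts:
    u = u % parts
pairs = []
for n in length:
    if 33 == length:
        pairs.append(6 % 5 % n[n])
u = length
length = length * (length % 29)
for u in length:
    weight = 27 == u
pairs = pairs + 2 % parts
weight = length
if 26 > 31:
    u = pairs % 38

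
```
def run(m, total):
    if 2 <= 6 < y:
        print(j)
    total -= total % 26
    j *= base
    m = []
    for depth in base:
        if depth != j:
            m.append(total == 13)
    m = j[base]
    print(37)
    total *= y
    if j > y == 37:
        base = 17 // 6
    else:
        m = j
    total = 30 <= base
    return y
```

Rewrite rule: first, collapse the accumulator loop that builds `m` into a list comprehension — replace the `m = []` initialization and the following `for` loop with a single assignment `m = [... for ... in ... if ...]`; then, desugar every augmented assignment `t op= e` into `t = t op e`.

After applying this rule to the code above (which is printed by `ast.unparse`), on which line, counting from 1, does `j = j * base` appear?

5

Transformed code:
def run(m, total):
    if 2 <= 6 < y:
        print(j)
    total = total - total % 26
    j = j * base
    m = [total == 13 for depth in base if depth != j]
    m = j[base]
    print(37)
    total = total * y
    if j > y == 37:
        base = 17 // 6
    else:
        m = j
    total = 30 <= base
    return y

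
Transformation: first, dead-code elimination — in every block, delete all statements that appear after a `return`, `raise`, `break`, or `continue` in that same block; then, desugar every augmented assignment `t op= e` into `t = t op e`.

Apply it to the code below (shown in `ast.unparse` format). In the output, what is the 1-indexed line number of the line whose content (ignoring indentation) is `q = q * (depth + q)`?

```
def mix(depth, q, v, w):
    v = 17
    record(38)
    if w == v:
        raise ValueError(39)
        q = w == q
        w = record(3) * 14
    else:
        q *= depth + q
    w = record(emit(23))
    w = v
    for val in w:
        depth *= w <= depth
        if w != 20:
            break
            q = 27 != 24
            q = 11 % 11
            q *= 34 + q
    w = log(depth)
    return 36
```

Transformed code:
def mix(depth, q, v, w):
    v = 17
    record(38)
    if w == v:
        raise ValueError(39)
    else:
        q = q * (depth + q)
    w = record(emit(23))
    w = v
    for val in w:
        depth = depth * (w <= depth)
        if w != 20:
            break
    w = log(depth)
    return 36

7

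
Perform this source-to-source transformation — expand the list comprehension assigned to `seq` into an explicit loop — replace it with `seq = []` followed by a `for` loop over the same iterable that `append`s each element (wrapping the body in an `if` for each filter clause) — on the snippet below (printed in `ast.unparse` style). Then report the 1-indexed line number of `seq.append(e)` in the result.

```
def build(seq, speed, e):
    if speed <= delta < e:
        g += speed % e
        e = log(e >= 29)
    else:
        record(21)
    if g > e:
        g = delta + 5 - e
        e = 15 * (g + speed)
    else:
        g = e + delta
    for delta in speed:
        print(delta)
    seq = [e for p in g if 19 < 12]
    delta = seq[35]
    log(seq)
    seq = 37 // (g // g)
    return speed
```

17

Transformed code:
def build(seq, speed, e):
    if speed <= delta < e:
        g += speed % e
        e = log(e >= 29)
    else:
        record(21)
    if g > e:
        g = delta + 5 - e
        e = 15 * (g + speed)
    else:
        g = e + delta
    for delta in speed:
        print(delta)
    seq = []
    for p in g:
        if 19 < 12:
            seq.append(e)
    delta = seq[35]
    log(seq)
    seq = 37 // (g // g)
    return speed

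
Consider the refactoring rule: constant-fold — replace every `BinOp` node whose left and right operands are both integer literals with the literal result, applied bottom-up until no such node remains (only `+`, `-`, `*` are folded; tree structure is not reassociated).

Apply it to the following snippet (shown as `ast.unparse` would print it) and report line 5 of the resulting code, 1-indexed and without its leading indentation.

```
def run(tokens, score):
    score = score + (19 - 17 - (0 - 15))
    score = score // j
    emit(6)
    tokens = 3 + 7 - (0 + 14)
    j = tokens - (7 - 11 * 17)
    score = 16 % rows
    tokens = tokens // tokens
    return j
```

tokens = -4

Transformed code:
def run(tokens, score):
    score = score + 17
    score = score // j
    emit(6)
    tokens = -4
    j = tokens - -180
    score = 16 % rows
    tokens = tokens // tokens
    return j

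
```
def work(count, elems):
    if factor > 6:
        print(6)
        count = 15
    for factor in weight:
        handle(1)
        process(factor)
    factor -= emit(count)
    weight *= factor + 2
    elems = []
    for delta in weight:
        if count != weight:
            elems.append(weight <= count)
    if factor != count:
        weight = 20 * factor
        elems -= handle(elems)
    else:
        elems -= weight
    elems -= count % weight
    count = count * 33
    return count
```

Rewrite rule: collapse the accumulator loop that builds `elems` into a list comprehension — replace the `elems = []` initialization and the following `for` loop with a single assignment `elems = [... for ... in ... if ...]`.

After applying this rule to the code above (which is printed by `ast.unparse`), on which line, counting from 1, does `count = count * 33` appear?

17

Transformed code:
def work(count, elems):
    if factor > 6:
        print(6)
        count = 15
    for factor in weight:
        handle(1)
        process(factor)
    factor -= emit(count)
    weight *= factor + 2
    elems = [weight <= count for delta in weight if count != weight]
    if factor != count:
        weight = 20 * factor
        elems -= handle(elems)
    else:
        elems -= weight
    elems -= count % weight
    count = count * 33
    return count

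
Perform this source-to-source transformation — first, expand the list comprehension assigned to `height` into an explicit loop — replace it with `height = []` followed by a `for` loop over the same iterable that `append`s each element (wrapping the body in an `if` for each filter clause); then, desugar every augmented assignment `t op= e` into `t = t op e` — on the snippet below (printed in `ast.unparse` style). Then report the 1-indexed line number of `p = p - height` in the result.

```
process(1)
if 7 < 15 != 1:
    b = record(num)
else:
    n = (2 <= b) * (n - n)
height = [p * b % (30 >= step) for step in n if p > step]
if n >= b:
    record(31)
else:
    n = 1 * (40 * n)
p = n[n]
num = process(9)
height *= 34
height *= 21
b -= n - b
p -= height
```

19

Transformed code:
process(1)
if 7 < 15 != 1:
    b = record(num)
else:
    n = (2 <= b) * (n - n)
height = []
for step in n:
    if p > step:
        height.append(p * b % (30 >= step))
if n >= b:
    record(31)
else:
    n = 1 * (40 * n)
p = n[n]
num = process(9)
height = height * 34
height = height * 21
b = b - (n - b)
p = p - height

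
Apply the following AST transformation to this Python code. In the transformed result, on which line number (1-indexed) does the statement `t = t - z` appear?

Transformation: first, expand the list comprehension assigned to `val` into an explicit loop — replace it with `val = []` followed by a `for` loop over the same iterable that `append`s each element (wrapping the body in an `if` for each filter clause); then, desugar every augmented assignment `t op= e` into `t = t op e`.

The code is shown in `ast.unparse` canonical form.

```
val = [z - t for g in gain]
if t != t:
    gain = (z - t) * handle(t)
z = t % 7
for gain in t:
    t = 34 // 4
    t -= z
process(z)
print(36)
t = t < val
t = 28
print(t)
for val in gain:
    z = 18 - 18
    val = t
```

9

Transformed code:
val = []
for g in gain:
    val.append(z - t)
if t != t:
    gain = (z - t) * handle(t)
z = t % 7
for gain in t:
    t = 34 // 4
    t = t - z
process(z)
print(36)
t = t < val
t = 28
print(t)
for val in gain:
    z = 18 - 18
    val = t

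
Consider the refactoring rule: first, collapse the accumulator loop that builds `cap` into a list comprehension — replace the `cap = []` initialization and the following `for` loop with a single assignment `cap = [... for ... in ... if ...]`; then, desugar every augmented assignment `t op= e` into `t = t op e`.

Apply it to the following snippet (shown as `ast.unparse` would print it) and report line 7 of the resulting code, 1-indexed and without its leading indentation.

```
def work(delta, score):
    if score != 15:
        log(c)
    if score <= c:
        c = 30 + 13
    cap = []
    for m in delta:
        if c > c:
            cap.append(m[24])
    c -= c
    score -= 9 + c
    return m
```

Transformed code:
def work(delta, score):
    if score != 15:
        log(c)
    if score <= c:
        c = 30 + 13
    cap = [m[24] for m in delta if c > c]
    c = c - c
    score = score - (9 + c)
    return m

c = c - c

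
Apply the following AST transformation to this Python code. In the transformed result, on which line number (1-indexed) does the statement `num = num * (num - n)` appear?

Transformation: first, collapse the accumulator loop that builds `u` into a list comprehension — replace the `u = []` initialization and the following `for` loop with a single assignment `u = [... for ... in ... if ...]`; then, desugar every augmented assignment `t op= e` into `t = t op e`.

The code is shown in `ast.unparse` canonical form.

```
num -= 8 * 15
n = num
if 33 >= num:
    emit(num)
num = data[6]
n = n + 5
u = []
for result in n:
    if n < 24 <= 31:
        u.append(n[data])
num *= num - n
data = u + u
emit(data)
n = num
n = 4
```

8

Transformed code:
num = num - 8 * 15
n = num
if 33 >= num:
    emit(num)
num = data[6]
n = n + 5
u = [n[data] for result in n if n < 24 <= 31]
num = num * (num - n)
data = u + u
emit(data)
n = num
n = 4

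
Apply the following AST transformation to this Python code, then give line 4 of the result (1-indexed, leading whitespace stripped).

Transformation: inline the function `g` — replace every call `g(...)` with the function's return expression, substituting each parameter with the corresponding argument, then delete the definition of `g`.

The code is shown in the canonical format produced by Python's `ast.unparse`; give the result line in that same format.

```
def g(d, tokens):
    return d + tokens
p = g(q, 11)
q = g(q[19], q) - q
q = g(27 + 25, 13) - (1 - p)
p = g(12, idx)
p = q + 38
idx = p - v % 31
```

p = 12 + idx

Transformed code:
p = q + 11
q = q[19] + q - q
q = 27 + 25 + 13 - (1 - p)
p = 12 + idx
p = q + 38
idx = p - v % 31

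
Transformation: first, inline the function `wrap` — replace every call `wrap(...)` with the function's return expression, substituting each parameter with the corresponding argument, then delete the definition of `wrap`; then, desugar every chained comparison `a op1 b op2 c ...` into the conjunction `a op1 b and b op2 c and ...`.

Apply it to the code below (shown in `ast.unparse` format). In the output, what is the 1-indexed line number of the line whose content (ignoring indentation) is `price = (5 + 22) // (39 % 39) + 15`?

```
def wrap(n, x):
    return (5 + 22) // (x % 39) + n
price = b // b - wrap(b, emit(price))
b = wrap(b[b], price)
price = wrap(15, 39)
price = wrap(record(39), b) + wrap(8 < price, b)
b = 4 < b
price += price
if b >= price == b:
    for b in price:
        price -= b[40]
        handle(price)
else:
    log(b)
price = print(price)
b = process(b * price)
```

Transformed code:
price = b // b - ((5 + 22) // (emit(price) % 39) + b)
b = (5 + 22) // (price % 39) + b[b]
price = (5 + 22) // (39 % 39) + 15
price = (5 + 22) // (b % 39) + record(39) + ((5 + 22) // (b % 39) + (8 < price))
b = 4 < b
price += price
if b >= price and price == b:
    for b in price:
        price -= b[40]
        handle(price)
else:
    log(b)
price = print(price)
b = process(b * price)

3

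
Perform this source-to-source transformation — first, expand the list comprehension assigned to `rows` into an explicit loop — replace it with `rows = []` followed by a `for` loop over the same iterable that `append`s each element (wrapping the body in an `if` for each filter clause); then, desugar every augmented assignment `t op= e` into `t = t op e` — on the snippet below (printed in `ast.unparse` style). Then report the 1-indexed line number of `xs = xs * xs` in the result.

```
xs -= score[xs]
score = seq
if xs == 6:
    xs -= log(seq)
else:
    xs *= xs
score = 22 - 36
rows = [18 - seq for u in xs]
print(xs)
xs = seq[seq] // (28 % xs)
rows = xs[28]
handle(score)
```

6

Transformed code:
xs = xs - score[xs]
score = seq
if xs == 6:
    xs = xs - log(seq)
else:
    xs = xs * xs
score = 22 - 36
rows = []
for u in xs:
    rows.append(18 - seq)
print(xs)
xs = seq[seq] // (28 % xs)
rows = xs[28]
handle(score)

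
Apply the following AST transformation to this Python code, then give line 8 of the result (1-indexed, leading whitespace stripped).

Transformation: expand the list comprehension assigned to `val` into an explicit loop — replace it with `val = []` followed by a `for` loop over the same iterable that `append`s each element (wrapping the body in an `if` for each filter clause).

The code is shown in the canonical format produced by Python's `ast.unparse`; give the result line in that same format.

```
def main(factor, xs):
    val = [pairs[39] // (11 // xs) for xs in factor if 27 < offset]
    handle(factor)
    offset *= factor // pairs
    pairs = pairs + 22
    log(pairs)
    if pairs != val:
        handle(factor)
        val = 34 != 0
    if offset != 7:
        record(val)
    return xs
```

Transformed code:
def main(factor, xs):
    val = []
    for xs in factor:
        if 27 < offset:
            val.append(pairs[39] // (11 // xs))
    handle(factor)
    offset *= factor // pairs
    pairs = pairs + 22
    log(pairs)
    if pairs != val:
        handle(factor)
        val = 34 != 0
    if offset != 7:
        record(val)
    return xs

pairs = pairs + 22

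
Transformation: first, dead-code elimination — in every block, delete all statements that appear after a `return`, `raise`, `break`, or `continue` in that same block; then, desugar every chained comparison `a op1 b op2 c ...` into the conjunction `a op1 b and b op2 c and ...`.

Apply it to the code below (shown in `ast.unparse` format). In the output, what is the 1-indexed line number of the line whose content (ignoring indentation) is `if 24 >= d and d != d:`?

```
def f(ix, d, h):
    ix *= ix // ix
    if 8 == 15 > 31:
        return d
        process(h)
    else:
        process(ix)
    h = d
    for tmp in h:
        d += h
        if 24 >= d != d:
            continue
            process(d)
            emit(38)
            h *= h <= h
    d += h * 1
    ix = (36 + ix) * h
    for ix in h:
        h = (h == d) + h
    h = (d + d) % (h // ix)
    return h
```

Transformed code:
def f(ix, d, h):
    ix *= ix // ix
    if 8 == 15 and 15 > 31:
        return d
    else:
        process(ix)
    h = d
    for tmp in h:
        d += h
        if 24 >= d and d != d:
            continue
    d += h * 1
    ix = (36 + ix) * h
    for ix in h:
        h = (h == d) + h
    h = (d + d) % (h // ix)
    return h

10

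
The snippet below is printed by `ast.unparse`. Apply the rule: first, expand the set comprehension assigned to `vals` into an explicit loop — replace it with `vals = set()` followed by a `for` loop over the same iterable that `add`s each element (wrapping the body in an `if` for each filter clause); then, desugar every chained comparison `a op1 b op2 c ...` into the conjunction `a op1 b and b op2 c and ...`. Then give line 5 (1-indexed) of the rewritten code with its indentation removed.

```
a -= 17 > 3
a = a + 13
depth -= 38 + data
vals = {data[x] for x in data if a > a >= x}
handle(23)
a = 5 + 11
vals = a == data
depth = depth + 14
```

Transformed code:
a -= 17 > 3
a = a + 13
depth -= 38 + data
vals = set()
for x in data:
    if a > a and a >= x:
        vals.add(data[x])
handle(23)
a = 5 + 11
vals = a == data
depth = depth + 14

for x in data:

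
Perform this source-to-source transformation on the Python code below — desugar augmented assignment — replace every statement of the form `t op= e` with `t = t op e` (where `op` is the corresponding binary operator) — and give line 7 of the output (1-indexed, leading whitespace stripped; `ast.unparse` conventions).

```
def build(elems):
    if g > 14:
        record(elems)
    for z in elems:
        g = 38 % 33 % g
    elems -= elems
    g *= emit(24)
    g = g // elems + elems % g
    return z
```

g = g * emit(24)

Transformed code:
def build(elems):
    if g > 14:
        record(elems)
    for z in elems:
        g = 38 % 33 % g
    elems = elems - elems
    g = g * emit(24)
    g = g // elems + elems % g
    return z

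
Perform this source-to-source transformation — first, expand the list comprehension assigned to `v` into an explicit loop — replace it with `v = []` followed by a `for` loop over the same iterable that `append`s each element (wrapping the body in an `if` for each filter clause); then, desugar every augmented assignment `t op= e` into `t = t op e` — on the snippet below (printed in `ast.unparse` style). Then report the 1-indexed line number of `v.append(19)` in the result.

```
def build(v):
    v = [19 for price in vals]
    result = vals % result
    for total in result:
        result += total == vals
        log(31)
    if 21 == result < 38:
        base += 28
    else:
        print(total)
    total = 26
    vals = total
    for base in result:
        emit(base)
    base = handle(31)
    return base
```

4

Transformed code:
def build(v):
    v = []
    for price in vals:
        v.append(19)
    result = vals % result
    for total in result:
        result = result + (total == vals)
        log(31)
    if 21 == result < 38:
        base = base + 28
    else:
        print(total)
    total = 26
    vals = total
    for base in result:
        emit(base)
    base = handle(31)
    return base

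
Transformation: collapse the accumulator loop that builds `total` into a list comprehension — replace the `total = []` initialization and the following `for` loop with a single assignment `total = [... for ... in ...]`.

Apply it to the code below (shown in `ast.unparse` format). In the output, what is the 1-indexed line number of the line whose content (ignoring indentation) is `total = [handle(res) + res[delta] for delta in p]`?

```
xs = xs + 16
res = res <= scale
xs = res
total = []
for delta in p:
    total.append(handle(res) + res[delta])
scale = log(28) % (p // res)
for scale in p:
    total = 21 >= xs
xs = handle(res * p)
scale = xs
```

Transformed code:
xs = xs + 16
res = res <= scale
xs = res
total = [handle(res) + res[delta] for delta in p]
scale = log(28) % (p // res)
for scale in p:
    total = 21 >= xs
xs = handle(res * p)
scale = xs

4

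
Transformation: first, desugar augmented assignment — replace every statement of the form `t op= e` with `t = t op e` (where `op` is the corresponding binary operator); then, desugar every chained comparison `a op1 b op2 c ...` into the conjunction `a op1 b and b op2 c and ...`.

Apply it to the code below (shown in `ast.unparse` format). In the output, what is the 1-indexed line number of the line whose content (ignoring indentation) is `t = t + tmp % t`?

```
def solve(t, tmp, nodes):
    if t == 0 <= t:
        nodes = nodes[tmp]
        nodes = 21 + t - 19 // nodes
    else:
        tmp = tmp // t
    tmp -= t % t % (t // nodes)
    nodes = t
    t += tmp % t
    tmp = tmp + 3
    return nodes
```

9

Transformed code:
def solve(t, tmp, nodes):
    if t == 0 and 0 <= t:
        nodes = nodes[tmp]
        nodes = 21 + t - 19 // nodes
    else:
        tmp = tmp // t
    tmp = tmp - t % t % (t // nodes)
    nodes = t
    t = t + tmp % t
    tmp = tmp + 3
    return nodes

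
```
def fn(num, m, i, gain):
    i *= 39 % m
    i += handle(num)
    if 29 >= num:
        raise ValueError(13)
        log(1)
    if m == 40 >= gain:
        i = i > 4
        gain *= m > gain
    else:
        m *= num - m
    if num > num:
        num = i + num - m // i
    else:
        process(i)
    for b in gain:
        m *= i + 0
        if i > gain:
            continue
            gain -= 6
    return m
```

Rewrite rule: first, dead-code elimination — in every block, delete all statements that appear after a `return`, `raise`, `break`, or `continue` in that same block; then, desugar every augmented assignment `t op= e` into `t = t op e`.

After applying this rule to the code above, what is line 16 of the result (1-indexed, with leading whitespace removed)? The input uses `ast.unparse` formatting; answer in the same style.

m = m * (i + 0)

Transformed code:
def fn(num, m, i, gain):
    i = i * (39 % m)
    i = i + handle(num)
    if 29 >= num:
        raise ValueError(13)
    if m == 40 >= gain:
        i = i > 4
        gain = gain * (m > gain)
    else:
        m = m * (num - m)
    if num > num:
        num = i + num - m // i
    else:
        process(i)
    for b in gain:
        m = m * (i + 0)
        if i > gain:
            continue
    return m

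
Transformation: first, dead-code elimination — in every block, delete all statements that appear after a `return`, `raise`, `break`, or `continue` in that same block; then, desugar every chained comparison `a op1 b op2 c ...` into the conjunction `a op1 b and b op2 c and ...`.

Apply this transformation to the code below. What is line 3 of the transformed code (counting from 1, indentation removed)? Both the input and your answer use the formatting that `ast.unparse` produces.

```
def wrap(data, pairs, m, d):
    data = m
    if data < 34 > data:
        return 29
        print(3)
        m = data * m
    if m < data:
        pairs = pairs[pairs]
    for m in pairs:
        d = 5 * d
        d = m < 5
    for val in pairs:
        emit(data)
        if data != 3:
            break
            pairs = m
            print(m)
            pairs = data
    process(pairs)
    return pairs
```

if data < 34 and 34 > data:

Transformed code:
def wrap(data, pairs, m, d):
    data = m
    if data < 34 and 34 > data:
        return 29
    if m < data:
        pairs = pairs[pairs]
    for m in pairs:
        d = 5 * d
        d = m < 5
    for val in pairs:
        emit(data)
        if data != 3:
            break
    process(pairs)
    return pairs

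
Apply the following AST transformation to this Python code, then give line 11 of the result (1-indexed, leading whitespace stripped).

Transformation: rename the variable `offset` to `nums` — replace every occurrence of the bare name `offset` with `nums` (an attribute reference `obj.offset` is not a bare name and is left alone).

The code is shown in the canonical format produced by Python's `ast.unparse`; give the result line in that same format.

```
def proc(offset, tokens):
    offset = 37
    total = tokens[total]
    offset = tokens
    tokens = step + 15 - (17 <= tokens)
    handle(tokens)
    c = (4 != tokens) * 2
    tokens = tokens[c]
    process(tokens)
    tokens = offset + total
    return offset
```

Transformed code:
def proc(nums, tokens):
    nums = 37
    total = tokens[total]
    nums = tokens
    tokens = step + 15 - (17 <= tokens)
    handle(tokens)
    c = (4 != tokens) * 2
    tokens = tokens[c]
    process(tokens)
    tokens = nums + total
    return nums

return nums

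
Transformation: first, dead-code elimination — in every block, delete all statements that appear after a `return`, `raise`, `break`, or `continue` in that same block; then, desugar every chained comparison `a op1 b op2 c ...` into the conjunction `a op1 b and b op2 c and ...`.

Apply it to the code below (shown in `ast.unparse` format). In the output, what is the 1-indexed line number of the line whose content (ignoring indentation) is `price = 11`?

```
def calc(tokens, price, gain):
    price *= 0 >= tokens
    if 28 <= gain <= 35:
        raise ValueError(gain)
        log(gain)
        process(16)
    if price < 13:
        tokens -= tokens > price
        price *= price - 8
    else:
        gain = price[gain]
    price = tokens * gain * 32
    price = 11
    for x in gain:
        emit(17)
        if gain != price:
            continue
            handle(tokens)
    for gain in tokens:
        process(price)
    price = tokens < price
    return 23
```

11

Transformed code:
def calc(tokens, price, gain):
    price *= 0 >= tokens
    if 28 <= gain and gain <= 35:
        raise ValueError(gain)
    if price < 13:
        tokens -= tokens > price
        price *= price - 8
    else:
        gain = price[gain]
    price = tokens * gain * 32
    price = 11
    for x in gain:
        emit(17)
        if gain != price:
            continue
    for gain in tokens:
        process(price)
    price = tokens < price
    return 23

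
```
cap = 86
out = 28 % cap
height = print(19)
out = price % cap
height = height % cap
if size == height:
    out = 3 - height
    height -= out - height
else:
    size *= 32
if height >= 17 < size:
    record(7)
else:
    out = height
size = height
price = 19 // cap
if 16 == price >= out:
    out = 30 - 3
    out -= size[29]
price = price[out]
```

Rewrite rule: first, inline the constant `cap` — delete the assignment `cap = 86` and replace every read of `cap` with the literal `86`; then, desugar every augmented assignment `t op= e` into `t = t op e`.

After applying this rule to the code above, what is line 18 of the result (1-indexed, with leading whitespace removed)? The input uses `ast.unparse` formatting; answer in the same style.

out = out - size[29]

Transformed code:
out = 28 % 86
height = print(19)
out = price % 86
height = height % 86
if size == height:
    out = 3 - height
    height = height - (out - height)
else:
    size = size * 32
if height >= 17 < size:
    record(7)
else:
    out = height
size = height
price = 19 // 86
if 16 == price >= out:
    out = 30 - 3
    out = out - size[29]
price = price[out]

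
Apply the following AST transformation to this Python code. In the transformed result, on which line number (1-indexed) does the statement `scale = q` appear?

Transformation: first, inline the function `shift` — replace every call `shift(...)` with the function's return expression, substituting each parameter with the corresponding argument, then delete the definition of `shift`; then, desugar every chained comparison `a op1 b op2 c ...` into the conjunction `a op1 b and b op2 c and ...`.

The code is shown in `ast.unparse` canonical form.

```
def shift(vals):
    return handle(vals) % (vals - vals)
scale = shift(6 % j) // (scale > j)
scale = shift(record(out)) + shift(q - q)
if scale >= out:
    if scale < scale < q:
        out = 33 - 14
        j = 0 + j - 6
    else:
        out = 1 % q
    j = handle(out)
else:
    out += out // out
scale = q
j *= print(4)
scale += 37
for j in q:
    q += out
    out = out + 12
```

Transformed code:
scale = handle(6 % j) % (6 % j - 6 % j) // (scale > j)
scale = handle(record(out)) % (record(out) - record(out)) + handle(q - q) % (q - q - (q - q))
if scale >= out:
    if scale < scale and scale < q:
        out = 33 - 14
        j = 0 + j - 6
    else:
        out = 1 % q
    j = handle(out)
else:
    out += out // out
scale = q
j *= print(4)
scale += 37
for j in q:
    q += out
    out = out + 12

12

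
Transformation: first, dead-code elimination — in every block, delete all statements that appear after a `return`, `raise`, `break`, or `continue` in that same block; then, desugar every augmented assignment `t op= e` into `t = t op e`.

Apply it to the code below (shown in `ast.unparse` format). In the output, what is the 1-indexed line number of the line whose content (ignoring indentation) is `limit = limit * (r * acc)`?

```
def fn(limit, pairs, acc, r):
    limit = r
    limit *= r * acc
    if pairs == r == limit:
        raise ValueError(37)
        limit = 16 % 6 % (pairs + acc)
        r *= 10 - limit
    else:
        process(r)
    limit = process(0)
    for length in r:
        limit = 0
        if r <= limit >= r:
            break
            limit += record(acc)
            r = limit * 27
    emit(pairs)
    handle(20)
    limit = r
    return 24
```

Transformed code:
def fn(limit, pairs, acc, r):
    limit = r
    limit = limit * (r * acc)
    if pairs == r == limit:
        raise ValueError(37)
    else:
        process(r)
    limit = process(0)
    for length in r:
        limit = 0
        if r <= limit >= r:
            break
    emit(pairs)
    handle(20)
    limit = r
    return 24

3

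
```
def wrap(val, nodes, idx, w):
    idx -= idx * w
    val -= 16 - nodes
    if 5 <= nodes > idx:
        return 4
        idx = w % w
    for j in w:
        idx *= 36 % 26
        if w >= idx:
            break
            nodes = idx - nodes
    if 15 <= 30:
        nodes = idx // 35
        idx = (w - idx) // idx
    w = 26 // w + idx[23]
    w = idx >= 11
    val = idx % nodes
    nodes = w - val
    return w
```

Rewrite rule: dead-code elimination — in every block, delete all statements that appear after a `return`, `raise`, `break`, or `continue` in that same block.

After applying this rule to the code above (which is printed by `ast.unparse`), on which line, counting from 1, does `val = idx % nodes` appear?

Transformed code:
def wrap(val, nodes, idx, w):
    idx -= idx * w
    val -= 16 - nodes
    if 5 <= nodes > idx:
        return 4
    for j in w:
        idx *= 36 % 26
        if w >= idx:
            break
    if 15 <= 30:
        nodes = idx // 35
        idx = (w - idx) // idx
    w = 26 // w + idx[23]
    w = idx >= 11
    val = idx % nodes
    nodes = w - val
    return w

15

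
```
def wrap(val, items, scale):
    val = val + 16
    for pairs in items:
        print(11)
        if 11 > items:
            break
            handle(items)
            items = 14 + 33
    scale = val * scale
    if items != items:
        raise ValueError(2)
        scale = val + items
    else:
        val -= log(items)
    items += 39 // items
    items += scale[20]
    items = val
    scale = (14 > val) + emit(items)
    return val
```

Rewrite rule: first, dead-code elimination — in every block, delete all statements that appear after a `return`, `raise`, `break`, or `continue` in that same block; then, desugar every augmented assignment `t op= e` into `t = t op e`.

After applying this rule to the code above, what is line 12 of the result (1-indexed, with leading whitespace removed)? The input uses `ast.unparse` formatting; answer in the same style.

items = items + 39 // items

Transformed code:
def wrap(val, items, scale):
    val = val + 16
    for pairs in items:
        print(11)
        if 11 > items:
            break
    scale = val * scale
    if items != items:
        raise ValueError(2)
    else:
        val = val - log(items)
    items = items + 39 // items
    items = items + scale[20]
    items = val
    scale = (14 > val) + emit(items)
    return val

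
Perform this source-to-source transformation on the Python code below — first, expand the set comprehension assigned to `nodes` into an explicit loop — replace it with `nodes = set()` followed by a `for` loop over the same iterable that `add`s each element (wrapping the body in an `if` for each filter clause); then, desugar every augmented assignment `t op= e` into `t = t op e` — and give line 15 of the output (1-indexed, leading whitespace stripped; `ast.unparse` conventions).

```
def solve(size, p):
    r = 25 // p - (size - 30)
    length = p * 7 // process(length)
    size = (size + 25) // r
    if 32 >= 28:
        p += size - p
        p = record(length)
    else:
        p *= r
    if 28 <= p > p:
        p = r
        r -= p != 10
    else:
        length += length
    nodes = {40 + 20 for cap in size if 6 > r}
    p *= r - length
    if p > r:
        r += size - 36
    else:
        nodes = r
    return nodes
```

nodes = set()

Transformed code:
def solve(size, p):
    r = 25 // p - (size - 30)
    length = p * 7 // process(length)
    size = (size + 25) // r
    if 32 >= 28:
        p = p + (size - p)
        p = record(length)
    else:
        p = p * r
    if 28 <= p > p:
        p = r
        r = r - (p != 10)
    else:
        length = length + length
    nodes = set()
    for cap in size:
        if 6 > r:
            nodes.add(40 + 20)
    p = p * (r - length)
    if p > r:
        r = r + (size - 36)
    else:
        nodes = r
    return nodes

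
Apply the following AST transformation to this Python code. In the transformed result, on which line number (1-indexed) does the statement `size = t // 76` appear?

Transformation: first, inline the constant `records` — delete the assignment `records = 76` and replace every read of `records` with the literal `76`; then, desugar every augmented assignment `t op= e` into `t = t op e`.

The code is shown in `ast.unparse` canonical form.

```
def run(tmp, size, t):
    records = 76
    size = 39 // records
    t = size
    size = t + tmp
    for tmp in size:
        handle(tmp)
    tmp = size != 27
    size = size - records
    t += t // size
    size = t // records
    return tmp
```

Transformed code:
def run(tmp, size, t):
    size = 39 // 76
    t = size
    size = t + tmp
    for tmp in size:
        handle(tmp)
    tmp = size != 27
    size = size - 76
    t = t + t // size
    size = t // 76
    return tmp

10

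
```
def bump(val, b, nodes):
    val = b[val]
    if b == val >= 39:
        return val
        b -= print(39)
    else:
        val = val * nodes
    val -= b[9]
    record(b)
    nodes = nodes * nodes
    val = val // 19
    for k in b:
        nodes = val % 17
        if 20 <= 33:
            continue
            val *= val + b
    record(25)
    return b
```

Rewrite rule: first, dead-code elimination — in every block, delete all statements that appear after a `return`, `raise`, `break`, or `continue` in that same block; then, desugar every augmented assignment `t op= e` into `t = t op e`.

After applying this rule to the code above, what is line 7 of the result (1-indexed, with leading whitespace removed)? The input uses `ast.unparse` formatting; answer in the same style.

Transformed code:
def bump(val, b, nodes):
    val = b[val]
    if b == val >= 39:
        return val
    else:
        val = val * nodes
    val = val - b[9]
    record(b)
    nodes = nodes * nodes
    val = val // 19
    for k in b:
        nodes = val % 17
        if 20 <= 33:
            continue
    record(25)
    return b

val = val - b[9]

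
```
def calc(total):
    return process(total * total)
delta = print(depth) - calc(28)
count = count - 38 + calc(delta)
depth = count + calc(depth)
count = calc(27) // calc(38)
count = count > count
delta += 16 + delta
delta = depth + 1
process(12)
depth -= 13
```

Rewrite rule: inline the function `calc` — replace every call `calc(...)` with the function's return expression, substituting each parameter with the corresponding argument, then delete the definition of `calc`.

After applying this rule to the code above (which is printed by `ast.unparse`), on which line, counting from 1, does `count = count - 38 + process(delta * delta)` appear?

2

Transformed code:
delta = print(depth) - process(28 * 28)
count = count - 38 + process(delta * delta)
depth = count + process(depth * depth)
count = process(27 * 27) // process(38 * 38)
count = count > count
delta += 16 + delta
delta = depth + 1
process(12)
depth -= 13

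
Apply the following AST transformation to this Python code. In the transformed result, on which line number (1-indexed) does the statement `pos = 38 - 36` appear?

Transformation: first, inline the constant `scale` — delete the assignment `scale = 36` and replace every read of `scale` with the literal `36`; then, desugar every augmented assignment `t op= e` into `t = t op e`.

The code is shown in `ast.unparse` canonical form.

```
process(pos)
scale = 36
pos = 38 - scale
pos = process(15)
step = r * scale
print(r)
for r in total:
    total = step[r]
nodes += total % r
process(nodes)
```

Transformed code:
process(pos)
pos = 38 - 36
pos = process(15)
step = r * 36
print(r)
for r in total:
    total = step[r]
nodes = nodes + total % r
process(nodes)

2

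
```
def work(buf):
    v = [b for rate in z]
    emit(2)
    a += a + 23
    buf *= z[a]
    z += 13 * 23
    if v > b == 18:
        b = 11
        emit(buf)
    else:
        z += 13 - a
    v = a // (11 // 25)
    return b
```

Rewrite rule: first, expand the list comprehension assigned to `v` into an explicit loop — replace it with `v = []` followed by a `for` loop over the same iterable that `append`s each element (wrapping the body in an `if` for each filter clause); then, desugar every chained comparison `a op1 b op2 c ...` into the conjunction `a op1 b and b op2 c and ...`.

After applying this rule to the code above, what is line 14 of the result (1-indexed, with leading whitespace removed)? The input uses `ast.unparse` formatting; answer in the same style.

Transformed code:
def work(buf):
    v = []
    for rate in z:
        v.append(b)
    emit(2)
    a += a + 23
    buf *= z[a]
    z += 13 * 23
    if v > b and b == 18:
        b = 11
        emit(buf)
    else:
        z += 13 - a
    v = a // (11 // 25)
    return b

v = a // (11 // 25)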